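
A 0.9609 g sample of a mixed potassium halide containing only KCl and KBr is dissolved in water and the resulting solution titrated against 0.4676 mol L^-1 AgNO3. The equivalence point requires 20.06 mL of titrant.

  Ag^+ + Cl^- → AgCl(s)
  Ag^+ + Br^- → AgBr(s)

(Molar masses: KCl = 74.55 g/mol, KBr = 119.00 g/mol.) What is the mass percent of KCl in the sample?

n(AgNO3) = 0.02006 × 0.4676 = 9.380 × 10^-3 mol
Let x = n(KCl), y = n(KBr).
Titrant: 1x + 1y = 9.380 × 10^-3;  mass: 74.55x + 119.00y = 0.9609
Solving, x = 3.494 × 10^-3 mol, y = 5.886 × 10^-3 mol
mass of KCl = 3.494 × 10^-3 × 74.55 = 0.2605 g
% KCl = 0.2605 / 0.9609 × 100 = 27.11 %

27.11 %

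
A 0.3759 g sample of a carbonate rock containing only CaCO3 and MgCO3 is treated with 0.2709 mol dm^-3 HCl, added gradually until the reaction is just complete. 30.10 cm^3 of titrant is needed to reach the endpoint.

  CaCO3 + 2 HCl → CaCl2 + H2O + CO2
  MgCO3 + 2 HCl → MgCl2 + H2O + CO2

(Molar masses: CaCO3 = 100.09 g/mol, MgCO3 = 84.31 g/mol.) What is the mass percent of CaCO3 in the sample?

n(HCl) = 0.03010 × 0.2709 = 8.154 × 10^-3 mol
Let x = n(CaCO3), y = n(MgCO3).
Titrant: 2x + 2y = 8.154 × 10^-3;  mass: 100.09x + 84.31y = 0.3759
Solving, x = 2.038 × 10^-3 mol, y = 2.039 × 10^-3 mol
mass of CaCO3 = 2.038 × 10^-3 × 100.09 = 0.2040 g
% CaCO3 = 0.2040 / 0.3759 × 100 = 54.27 %

54.27 %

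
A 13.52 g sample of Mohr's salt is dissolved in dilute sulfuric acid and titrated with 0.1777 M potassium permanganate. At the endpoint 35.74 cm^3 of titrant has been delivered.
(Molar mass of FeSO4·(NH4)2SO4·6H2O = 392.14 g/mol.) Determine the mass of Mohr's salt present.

MnO4^- + 5 Fe^2+ + 8 H^+ → Mn^2+ + 5 Fe^3+ + 4 H2O
n(KMnO4) = 0.03574 L × 0.1777 mol/L = 6.351 × 10^-3 mol
From the 5:1 ratio, n(FeSO4·(NH4)2SO4·6H2O) = 5/1 × 6.351 × 10^-3 = 0.03175 mol
mass of FeSO4·(NH4)2SO4·6H2O = 0.03175 × 392.14 g/mol = 12.45 g

12.45 g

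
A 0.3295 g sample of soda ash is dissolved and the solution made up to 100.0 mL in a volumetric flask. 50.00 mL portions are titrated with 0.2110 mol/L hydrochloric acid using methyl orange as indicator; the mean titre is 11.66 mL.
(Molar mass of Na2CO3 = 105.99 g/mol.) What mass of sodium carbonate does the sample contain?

0.2608 g

Na2CO3 + 2 HCl → 2 NaCl + H2O + CO2
n(HCl) per titration = 0.01166 × 0.2110 = 2.460 × 10^-3 mol
From the 1:2 ratio, n(Na2CO3) in each aliquot = 1/2 × 2.460 × 10^-3 = 1.230 × 10^-3 mol
n(Na2CO3) in the whole flask = 1.230 × 10^-3 × 100.0/50.00 = 2.460 × 10^-3 mol
mass of Na2CO3 = 2.460 × 10^-3 × 105.99 = 0.2608 g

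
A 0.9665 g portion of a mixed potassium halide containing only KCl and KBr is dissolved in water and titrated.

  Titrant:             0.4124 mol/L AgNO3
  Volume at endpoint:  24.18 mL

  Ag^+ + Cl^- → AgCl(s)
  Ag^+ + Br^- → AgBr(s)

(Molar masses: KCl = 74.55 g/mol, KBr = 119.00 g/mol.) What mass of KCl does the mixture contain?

0.3692 g

n(AgNO3) = 0.02418 × 0.4124 = 9.972 × 10^-3 mol
Let x = n(KCl), y = n(KBr).
Titrant: 1x + 1y = 9.972 × 10^-3;  mass: 74.55x + 119.00y = 0.9665
Solving, x = 4.953 × 10^-3 mol, y = 5.019 × 10^-3 mol
mass of KCl = 4.953 × 10^-3 × 74.55 = 0.3692 g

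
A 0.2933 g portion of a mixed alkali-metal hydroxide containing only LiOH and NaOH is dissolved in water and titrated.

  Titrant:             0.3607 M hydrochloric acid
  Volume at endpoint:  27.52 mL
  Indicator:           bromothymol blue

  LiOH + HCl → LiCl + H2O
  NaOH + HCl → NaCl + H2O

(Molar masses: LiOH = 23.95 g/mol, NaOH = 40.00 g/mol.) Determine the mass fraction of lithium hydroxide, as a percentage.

52.79 %

n(HCl) = 0.02752 × 0.3607 = 9.926 × 10^-3 mol
Let x = n(LiOH), y = n(NaOH).
Titrant: 1x + 1y = 9.926 × 10^-3;  mass: 23.95x + 40.00y = 0.2933
Solving, x = 6.465 × 10^-3 mol, y = 3.462 × 10^-3 mol
mass of LiOH = 6.465 × 10^-3 × 23.95 = 0.1548 g
% LiOH = 0.1548 / 0.2933 × 100 = 52.79 %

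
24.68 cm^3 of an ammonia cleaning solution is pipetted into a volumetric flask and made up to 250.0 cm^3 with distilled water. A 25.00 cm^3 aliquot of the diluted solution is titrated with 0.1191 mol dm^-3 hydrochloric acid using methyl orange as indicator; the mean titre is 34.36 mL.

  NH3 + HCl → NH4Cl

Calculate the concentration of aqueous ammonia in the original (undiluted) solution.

1.658 mol/L

n(HCl) = 0.03436 × 0.1191 = 4.092 × 10^-3 mol
n(NH3) in the aliquot = 4.092 × 10^-3 mol (1:1 ratio)
[NH3]_dilute = 4.092 × 10^-3 / 0.02500 = 0.1637 mol/L
Dilution factor = 250.0 / 24.68 = 10.13
[NH3]_stock = 0.1637 × 10.13 = 1.658 mol/L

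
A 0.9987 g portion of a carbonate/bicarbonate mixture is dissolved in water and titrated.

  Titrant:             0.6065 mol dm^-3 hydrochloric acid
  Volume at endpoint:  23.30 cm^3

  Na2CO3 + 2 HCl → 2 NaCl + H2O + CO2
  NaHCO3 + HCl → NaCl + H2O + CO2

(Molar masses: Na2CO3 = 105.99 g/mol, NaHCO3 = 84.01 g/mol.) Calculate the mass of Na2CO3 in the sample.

0.3221 g

n(HCl) = 0.02330 × 0.6065 = 0.01413 mol
Let x = n(Na2CO3), y = n(NaHCO3).
Titrant: 2x + 1y = 0.01413;  mass: 105.99x + 84.01y = 0.9987
Solving, x = 3.039 × 10^-3 mol, y = 8.054 × 10^-3 mol
mass of Na2CO3 = 3.039 × 10^-3 × 105.99 = 0.3221 g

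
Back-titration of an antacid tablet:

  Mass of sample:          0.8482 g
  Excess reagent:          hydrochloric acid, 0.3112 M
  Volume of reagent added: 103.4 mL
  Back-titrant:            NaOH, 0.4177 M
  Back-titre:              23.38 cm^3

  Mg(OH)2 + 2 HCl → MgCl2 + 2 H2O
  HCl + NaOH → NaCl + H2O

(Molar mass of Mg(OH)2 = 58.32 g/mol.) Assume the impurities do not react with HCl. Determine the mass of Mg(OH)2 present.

n(HCl) added = 0.1034 × 0.3112 = 0.03218 mol
n(NaOH) used in back-titration = 0.02338 × 0.4177 = 9.766 × 10^-3 mol
n(HCl) left over = 9.766 × 10^-3 mol (1:1 ratio)
n(HCl) consumed by analyte = 0.03218 − 9.766 × 10^-3 = 0.02241 mol
From the 1:2 ratio, n(Mg(OH)2) = 1/2 × 0.02241 = 0.01121 mol
mass of Mg(OH)2 = 0.01121 × 58.32 = 0.6535 g

0.6535 g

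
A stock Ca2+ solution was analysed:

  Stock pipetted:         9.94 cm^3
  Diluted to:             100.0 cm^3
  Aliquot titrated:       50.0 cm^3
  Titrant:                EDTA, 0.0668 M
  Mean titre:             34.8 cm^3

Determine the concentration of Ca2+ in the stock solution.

Ca^2+ + EDTA^4- → [Ca(EDTA)]^2-
n(EDTA) = 0.0348 × 0.0668 = 2.32 × 10^-3 mol
n(Ca2+) in the aliquot = 2.32 × 10^-3 mol (1:1 ratio)
[Ca2+]_dilute = 2.32 × 10^-3 / 0.0500 = 0.0465 mol/L
Dilution factor = 100.0 / 9.94 = 10.06
[Ca2+]_stock = 0.0465 × 10.06 = 0.468 mol/L

0.468 M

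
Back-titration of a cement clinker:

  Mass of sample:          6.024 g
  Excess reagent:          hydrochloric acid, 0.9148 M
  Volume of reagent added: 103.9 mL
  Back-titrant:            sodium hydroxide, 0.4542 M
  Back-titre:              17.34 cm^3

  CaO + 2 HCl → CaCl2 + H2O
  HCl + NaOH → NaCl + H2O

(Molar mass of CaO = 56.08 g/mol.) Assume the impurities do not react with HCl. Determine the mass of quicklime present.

2.444 g

n(HCl) added = 0.1039 × 0.9148 = 0.09505 mol
n(NaOH) used in back-titration = 0.01734 × 0.4542 = 7.876 × 10^-3 mol
n(HCl) left over = 7.876 × 10^-3 mol (1:1 ratio)
n(HCl) consumed by analyte = 0.09505 − 7.876 × 10^-3 = 0.08717 mol
From the 1:2 ratio, n(CaO) = 1/2 × 0.08717 = 0.04359 mol
mass of CaO = 0.04359 × 56.08 = 2.444 g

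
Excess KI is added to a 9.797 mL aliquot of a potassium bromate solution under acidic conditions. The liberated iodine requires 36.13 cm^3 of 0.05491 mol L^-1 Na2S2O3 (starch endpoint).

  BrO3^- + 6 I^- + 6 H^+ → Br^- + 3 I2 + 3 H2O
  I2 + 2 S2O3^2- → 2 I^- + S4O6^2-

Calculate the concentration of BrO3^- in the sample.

0.03375 mol/L

n(S2O3^2-) = 0.03613 × 0.05491 = 1.984 × 10^-3 mol
n(I2) = n(S2O3^2-)/2 = 9.919 × 10^-4 mol
From the 1:3 ratio, n(BrO3^-) in the aliquot = 1/3 × 9.919 × 10^-4 = 3.306 × 10^-4 mol
[BrO3^-] = 3.306 × 10^-4 / 0.009797 = 0.03375 mol/L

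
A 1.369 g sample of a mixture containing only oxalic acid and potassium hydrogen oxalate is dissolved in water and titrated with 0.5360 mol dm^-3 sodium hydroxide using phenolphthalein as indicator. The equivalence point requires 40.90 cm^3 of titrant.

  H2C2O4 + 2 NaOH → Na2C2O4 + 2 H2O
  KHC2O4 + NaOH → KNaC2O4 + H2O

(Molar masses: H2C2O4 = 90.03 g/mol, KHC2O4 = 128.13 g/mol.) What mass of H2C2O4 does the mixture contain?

n(NaOH) = 0.04090 × 0.5360 = 0.02192 mol
Let x = n(H2C2O4), y = n(KHC2O4).
Titrant: 2x + 1y = 0.02192;  mass: 90.03x + 128.13y = 1.369
Solving, x = 8.662 × 10^-3 mol, y = 4.598 × 10^-3 mol
mass of H2C2O4 = 8.662 × 10^-3 × 90.03 = 0.7799 g

0.7799 g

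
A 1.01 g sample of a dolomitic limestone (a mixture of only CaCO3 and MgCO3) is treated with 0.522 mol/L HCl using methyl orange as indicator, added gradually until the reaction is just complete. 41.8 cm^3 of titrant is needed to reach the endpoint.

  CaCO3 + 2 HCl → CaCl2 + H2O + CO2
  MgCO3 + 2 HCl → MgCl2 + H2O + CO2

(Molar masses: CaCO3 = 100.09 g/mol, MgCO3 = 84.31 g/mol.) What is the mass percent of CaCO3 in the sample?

56.6 %

n(HCl) = 0.0418 × 0.522 = 0.0218 mol
Let x = n(CaCO3), y = n(MgCO3).
Titrant: 2x + 2y = 0.0218;  mass: 100.09x + 84.31y = 1.01
Solving, x = 5.72 × 10^-3 mol, y = 5.19 × 10^-3 mol
mass of CaCO3 = 5.72 × 10^-3 × 100.09 = 0.572 g
% CaCO3 = 0.572 / 1.01 × 100 = 56.6 %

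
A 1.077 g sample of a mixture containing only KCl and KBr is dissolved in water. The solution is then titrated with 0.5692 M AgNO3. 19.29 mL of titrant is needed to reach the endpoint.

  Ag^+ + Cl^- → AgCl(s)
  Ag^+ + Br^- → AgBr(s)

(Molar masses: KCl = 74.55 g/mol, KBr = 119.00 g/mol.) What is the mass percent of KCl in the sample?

n(AgNO3) = 0.01929 × 0.5692 = 0.01098 mol
Let x = n(KCl), y = n(KBr).
Titrant: 1x + 1y = 0.01098;  mass: 74.55x + 119.00y = 1.077
Solving, x = 5.165 × 10^-3 mol, y = 5.814 × 10^-3 mol
mass of KCl = 5.165 × 10^-3 × 74.55 = 0.3851 g
% KCl = 0.3851 / 1.077 × 100 = 35.76 %

35.76 %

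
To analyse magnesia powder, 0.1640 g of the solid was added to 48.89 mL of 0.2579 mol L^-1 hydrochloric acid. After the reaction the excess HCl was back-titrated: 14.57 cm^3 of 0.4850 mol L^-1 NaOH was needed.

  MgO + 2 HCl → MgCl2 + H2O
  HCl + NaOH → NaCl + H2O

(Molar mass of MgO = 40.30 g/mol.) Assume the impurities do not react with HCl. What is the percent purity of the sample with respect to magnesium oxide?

68.10 %

n(HCl) added = 0.04889 × 0.2579 = 0.01261 mol
n(NaOH) used in back-titration = 0.01457 × 0.4850 = 7.066 × 10^-3 mol
n(HCl) left over = 7.066 × 10^-3 mol (1:1 ratio)
n(HCl) consumed by analyte = 0.01261 − 7.066 × 10^-3 = 5.542 × 10^-3 mol
From the 1:2 ratio, n(MgO) = 1/2 × 5.542 × 10^-3 = 2.771 × 10^-3 mol
mass of MgO = 2.771 × 10^-3 × 40.30 = 0.1117 g
% MgO = 0.1117 / 0.1640 × 100 = 68.10 %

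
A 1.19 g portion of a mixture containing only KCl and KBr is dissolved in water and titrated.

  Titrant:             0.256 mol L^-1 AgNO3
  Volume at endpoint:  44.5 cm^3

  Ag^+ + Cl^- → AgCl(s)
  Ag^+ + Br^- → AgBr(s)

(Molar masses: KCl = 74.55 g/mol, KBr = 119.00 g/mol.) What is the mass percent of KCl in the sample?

n(AgNO3) = 0.0445 × 0.256 = 0.0114 mol
Let x = n(KCl), y = n(KBr).
Titrant: 1x + 1y = 0.0114;  mass: 74.55x + 119.00y = 1.19
Solving, x = 3.73 × 10^-3 mol, y = 7.67 × 10^-3 mol
mass of KCl = 3.73 × 10^-3 × 74.55 = 0.278 g
% KCl = 0.278 / 1.19 × 100 = 23.3 %

23.3 %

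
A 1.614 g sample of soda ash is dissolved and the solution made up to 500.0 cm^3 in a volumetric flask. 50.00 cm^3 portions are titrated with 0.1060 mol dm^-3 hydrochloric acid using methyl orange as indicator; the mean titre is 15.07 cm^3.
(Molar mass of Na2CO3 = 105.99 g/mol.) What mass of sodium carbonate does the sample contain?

0.8466 g

Na2CO3 + 2 HCl → 2 NaCl + H2O + CO2
n(HCl) per titration = 0.01507 × 0.1060 = 1.597 × 10^-3 mol
From the 1:2 ratio, n(Na2CO3) in each aliquot = 1/2 × 1.597 × 10^-3 = 7.987 × 10^-4 mol
n(Na2CO3) in the whole flask = 7.987 × 10^-4 × 500.0/50.00 = 7.987 × 10^-3 mol
mass of Na2CO3 = 7.987 × 10^-3 × 105.99 = 0.8466 g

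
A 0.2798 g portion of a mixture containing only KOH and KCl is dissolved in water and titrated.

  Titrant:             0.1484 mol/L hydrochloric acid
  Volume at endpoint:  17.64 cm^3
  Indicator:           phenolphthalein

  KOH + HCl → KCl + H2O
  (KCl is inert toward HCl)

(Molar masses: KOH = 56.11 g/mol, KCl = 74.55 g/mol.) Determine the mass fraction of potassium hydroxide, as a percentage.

52.50 %

n(HCl) = 0.01764 × 0.1484 = 2.618 × 10^-3 mol
Let x = n(KOH), y = n(KCl).
Titrant: 1x = 2.618 × 10^-3;  mass: 56.11x + 74.55y = 0.2798
Solving, x = 2.618 × 10^-3 mol, y = 1.783 × 10^-3 mol
mass of KOH = 2.618 × 10^-3 × 56.11 = 0.1469 g
% KOH = 0.1469 / 0.2798 × 100 = 52.50 %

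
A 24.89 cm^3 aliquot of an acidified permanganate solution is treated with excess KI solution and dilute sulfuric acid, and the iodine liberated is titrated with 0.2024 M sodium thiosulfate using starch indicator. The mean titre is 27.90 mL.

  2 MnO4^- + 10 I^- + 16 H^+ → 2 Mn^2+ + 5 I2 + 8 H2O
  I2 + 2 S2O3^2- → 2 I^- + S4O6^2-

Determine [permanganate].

0.04538 M

n(S2O3^2-) = 0.02790 × 0.2024 = 5.647 × 10^-3 mol
n(I2) = n(S2O3^2-)/2 = 2.823 × 10^-3 mol
From the 2:5 ratio, n(MnO4^-) in the aliquot = 2/5 × 2.823 × 10^-3 = 1.129 × 10^-3 mol
[MnO4^-] = 1.129 × 10^-3 / 0.02489 = 0.04538 mol/L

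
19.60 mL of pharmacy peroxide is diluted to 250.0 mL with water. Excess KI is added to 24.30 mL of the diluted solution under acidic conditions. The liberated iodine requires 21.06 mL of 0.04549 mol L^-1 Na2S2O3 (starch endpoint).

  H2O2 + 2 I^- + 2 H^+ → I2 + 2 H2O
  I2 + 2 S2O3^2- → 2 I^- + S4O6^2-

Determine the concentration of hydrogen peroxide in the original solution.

0.2514 mol/L

n(S2O3^2-) = 0.02106 × 0.04549 = 9.580 × 10^-4 mol
n(I2) = n(S2O3^2-)/2 = 4.790 × 10^-4 mol
n(H2O2) in the aliquot = 4.790 × 10^-4 mol (1:1 ratio)
[H2O2]_dilute = 4.790 × 10^-4 / 0.02430 = 0.01971 mol/L
[H2O2]_original = 0.01971 × 250.0/19.60 = 0.2514 mol/L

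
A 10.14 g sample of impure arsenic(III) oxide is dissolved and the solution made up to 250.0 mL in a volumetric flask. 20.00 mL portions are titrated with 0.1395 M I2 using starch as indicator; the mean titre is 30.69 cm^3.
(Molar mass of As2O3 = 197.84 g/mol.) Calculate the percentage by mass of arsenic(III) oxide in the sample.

As2O3 + 2 I2 + 2 H2O → As2O5 + 4 HI
n(I2) per titration = 0.03069 × 0.1395 = 4.281 × 10^-3 mol
From the 1:2 ratio, n(As2O3) in each aliquot = 1/2 × 4.281 × 10^-3 = 2.141 × 10^-3 mol
n(As2O3) in the whole flask = 2.141 × 10^-3 × 250.0/20.00 = 0.02676 mol
mass of As2O3 = 0.02676 × 197.84 = 5.294 g
% As2O3 = 5.294 / 10.14 × 100 = 52.21 %

52.21 %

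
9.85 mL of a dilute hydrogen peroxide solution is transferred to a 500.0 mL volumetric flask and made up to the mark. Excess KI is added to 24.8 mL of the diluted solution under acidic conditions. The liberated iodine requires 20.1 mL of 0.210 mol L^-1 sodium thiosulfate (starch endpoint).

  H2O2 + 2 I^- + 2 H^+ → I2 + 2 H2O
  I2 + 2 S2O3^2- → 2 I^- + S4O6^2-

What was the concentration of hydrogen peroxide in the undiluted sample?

n(S2O3^2-) = 0.0201 × 0.210 = 4.22 × 10^-3 mol
n(I2) = n(S2O3^2-)/2 = 2.11 × 10^-3 mol
n(H2O2) in the aliquot = 2.11 × 10^-3 mol (1:1 ratio)
[H2O2]_dilute = 2.11 × 10^-3 / 0.0248 = 0.0851 mol/L
[H2O2]_original = 0.0851 × 500.0/9.85 = 4.32 mol/L

4.32 mol/L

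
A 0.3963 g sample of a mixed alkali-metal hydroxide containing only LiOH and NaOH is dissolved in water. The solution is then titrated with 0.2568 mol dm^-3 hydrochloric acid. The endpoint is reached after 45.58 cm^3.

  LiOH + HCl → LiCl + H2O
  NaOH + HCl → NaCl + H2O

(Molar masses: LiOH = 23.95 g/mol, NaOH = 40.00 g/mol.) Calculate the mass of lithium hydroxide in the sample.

n(HCl) = 0.04558 × 0.2568 = 0.01170 mol
Let x = n(LiOH), y = n(NaOH).
Titrant: 1x + 1y = 0.01170;  mass: 23.95x + 40.00y = 0.3963
Solving, x = 4.480 × 10^-3 mol, y = 7.225 × 10^-3 mol
mass of LiOH = 4.480 × 10^-3 × 23.95 = 0.1073 g

0.1073 g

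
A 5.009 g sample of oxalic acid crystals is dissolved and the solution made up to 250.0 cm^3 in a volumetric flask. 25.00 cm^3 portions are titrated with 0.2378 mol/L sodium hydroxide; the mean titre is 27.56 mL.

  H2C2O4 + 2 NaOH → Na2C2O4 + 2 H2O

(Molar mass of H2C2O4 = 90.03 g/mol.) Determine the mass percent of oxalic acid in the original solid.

n(NaOH) per titration = 0.02756 × 0.2378 = 6.554 × 10^-3 mol
From the 1:2 ratio, n(H2C2O4) in each aliquot = 1/2 × 6.554 × 10^-3 = 3.277 × 10^-3 mol
n(H2C2O4) in the whole flask = 3.277 × 10^-3 × 250.0/25.00 = 0.03277 mol
mass of H2C2O4 = 0.03277 × 90.03 = 2.950 g
% H2C2O4 = 2.950 / 5.009 × 100 = 58.90 %

58.90 %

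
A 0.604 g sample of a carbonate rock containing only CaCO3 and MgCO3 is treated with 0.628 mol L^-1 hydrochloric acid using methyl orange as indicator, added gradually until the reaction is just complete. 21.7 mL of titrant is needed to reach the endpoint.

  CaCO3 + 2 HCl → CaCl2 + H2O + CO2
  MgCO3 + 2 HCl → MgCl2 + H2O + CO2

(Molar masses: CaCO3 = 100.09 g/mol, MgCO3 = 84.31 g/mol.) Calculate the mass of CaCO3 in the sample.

n(HCl) = 0.0217 × 0.628 = 0.0136 mol
Let x = n(CaCO3), y = n(MgCO3).
Titrant: 2x + 2y = 0.0136;  mass: 100.09x + 84.31y = 0.604
Solving, x = 1.87 × 10^-3 mol, y = 4.94 × 10^-3 mol
mass of CaCO3 = 1.87 × 10^-3 × 100.09 = 0.187 g

0.187 g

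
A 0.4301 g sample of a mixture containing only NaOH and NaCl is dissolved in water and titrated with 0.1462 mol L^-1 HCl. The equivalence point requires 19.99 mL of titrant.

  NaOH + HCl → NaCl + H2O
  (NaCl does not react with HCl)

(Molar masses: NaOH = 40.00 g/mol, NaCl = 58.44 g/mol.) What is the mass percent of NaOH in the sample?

n(HCl) = 0.01999 × 0.1462 = 2.923 × 10^-3 mol
Let x = n(NaOH), y = n(NaCl).
Titrant: 1x = 2.923 × 10^-3;  mass: 40.00x + 58.44y = 0.4301
Solving, x = 2.923 × 10^-3 mol, y = 5.359 × 10^-3 mol
mass of NaOH = 2.923 × 10^-3 × 40.00 = 0.1169 g
% NaOH = 0.1169 / 0.4301 × 100 = 27.18 %

27.18 %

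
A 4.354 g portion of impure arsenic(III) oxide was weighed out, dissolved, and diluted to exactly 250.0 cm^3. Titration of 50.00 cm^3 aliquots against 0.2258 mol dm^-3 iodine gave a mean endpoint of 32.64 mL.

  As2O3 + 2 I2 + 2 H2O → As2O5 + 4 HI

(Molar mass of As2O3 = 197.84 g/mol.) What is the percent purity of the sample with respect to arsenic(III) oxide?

n(I2) per titration = 0.03264 × 0.2258 = 7.370 × 10^-3 mol
From the 1:2 ratio, n(As2O3) in each aliquot = 1/2 × 7.370 × 10^-3 = 3.685 × 10^-3 mol
n(As2O3) in the whole flask = 3.685 × 10^-3 × 250.0/50.00 = 0.01843 mol
mass of As2O3 = 0.01843 × 197.84 = 3.645 g
% As2O3 = 3.645 / 4.354 × 100 = 83.72 %

83.72 %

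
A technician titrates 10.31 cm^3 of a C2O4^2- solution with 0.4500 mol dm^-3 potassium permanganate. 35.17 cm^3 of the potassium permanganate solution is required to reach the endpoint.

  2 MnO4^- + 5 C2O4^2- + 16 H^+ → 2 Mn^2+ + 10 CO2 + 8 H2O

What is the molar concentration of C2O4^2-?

n(KMnO4) = 0.03517 L × 0.4500 mol/L = 0.01583 mol
From the 5:2 mole ratio, n(C2O4^2-) = 5/2 × 0.01583 = 0.03957 mol
[C2O4^2-] = 0.03957 mol / 0.01031 L = 3.838 mol/L

3.838 mol/L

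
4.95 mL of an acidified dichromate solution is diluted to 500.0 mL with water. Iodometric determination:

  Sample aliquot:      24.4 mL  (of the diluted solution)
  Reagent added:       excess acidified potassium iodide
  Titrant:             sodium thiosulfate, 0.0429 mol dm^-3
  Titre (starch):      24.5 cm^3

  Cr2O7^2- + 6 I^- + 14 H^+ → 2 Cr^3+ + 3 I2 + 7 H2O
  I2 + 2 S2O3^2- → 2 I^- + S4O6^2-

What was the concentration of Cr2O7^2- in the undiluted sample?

0.725 mol/L

n(S2O3^2-) = 0.0245 × 0.0429 = 1.05 × 10^-3 mol
n(I2) = n(S2O3^2-)/2 = 5.26 × 10^-4 mol
From the 1:3 ratio, n(Cr2O7^2-) in the aliquot = 1/3 × 5.26 × 10^-4 = 1.75 × 10^-4 mol
[Cr2O7^2-]_dilute = 1.75 × 10^-4 / 0.0244 = 0.00718 mol/L
[Cr2O7^2-]_original = 0.00718 × 500.0/4.95 = 0.725 mol/L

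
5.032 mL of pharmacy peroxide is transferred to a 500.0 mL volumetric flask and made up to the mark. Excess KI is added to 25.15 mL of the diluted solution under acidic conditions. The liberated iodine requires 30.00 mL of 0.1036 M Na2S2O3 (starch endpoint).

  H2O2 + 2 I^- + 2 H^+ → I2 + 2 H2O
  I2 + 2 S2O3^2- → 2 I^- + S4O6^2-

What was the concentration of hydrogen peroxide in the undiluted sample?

6.140 M

n(S2O3^2-) = 0.03000 × 0.1036 = 3.108 × 10^-3 mol
n(I2) = n(S2O3^2-)/2 = 1.554 × 10^-3 mol
n(H2O2) in the aliquot = 1.554 × 10^-3 mol (1:1 ratio)
[H2O2]_dilute = 1.554 × 10^-3 / 0.02515 = 0.06179 mol/L
[H2O2]_original = 0.06179 × 500.0/5.032 = 6.140 mol/L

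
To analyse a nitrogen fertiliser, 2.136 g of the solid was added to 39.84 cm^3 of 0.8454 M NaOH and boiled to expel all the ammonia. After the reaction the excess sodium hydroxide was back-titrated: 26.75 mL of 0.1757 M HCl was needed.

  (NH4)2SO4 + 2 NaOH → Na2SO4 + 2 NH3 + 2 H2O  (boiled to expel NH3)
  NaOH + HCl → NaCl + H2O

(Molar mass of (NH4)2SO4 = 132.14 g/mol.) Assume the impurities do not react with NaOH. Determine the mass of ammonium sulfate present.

n(NaOH) added = 0.03984 × 0.8454 = 0.03368 mol
n(HCl) used in back-titration = 0.02675 × 0.1757 = 4.700 × 10^-3 mol
n(NaOH) left over = 4.700 × 10^-3 mol (1:1 ratio)
n(NaOH) consumed by analyte = 0.03368 − 4.700 × 10^-3 = 0.02898 mol
From the 1:2 ratio, n((NH4)2SO4) = 1/2 × 0.02898 = 0.01449 mol
mass of (NH4)2SO4 = 0.01449 × 132.14 = 1.915 g

1.915 g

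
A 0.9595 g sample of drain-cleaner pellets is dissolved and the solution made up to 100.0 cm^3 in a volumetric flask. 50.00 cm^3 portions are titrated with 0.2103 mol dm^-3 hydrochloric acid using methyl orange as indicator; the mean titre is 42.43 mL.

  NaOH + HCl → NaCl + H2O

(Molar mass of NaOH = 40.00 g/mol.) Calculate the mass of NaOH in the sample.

0.7138 g

n(HCl) per titration = 0.04243 × 0.2103 = 8.923 × 10^-3 mol
n(NaOH) in each aliquot = 8.923 × 10^-3 mol (1:1 ratio)
n(NaOH) in the whole flask = 8.923 × 10^-3 × 100.0/50.00 = 0.01785 mol
mass of NaOH = 0.01785 × 40.00 = 0.7138 g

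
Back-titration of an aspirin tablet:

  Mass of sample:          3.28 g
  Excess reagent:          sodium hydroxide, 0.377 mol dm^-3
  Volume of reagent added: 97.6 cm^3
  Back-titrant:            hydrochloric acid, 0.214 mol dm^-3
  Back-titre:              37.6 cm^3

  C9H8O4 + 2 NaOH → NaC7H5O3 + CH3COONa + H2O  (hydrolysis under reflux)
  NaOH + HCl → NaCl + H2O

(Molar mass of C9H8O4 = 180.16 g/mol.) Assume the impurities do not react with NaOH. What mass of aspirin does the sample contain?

2.59 g

n(NaOH) added = 0.0976 × 0.377 = 0.0368 mol
n(HCl) used in back-titration = 0.0376 × 0.214 = 8.05 × 10^-3 mol
n(NaOH) left over = 8.05 × 10^-3 mol (1:1 ratio)
n(NaOH) consumed by analyte = 0.0368 − 8.05 × 10^-3 = 0.0287 mol
From the 1:2 ratio, n(C9H8O4) = 1/2 × 0.0287 = 0.0144 mol
mass of C9H8O4 = 0.0144 × 180.16 = 2.59 g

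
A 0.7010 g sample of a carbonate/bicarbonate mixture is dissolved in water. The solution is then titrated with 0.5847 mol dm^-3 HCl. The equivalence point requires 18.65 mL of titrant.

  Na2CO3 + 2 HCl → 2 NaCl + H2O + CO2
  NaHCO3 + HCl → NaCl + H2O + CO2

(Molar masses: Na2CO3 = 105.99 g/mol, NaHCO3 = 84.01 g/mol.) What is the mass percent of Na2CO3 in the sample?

n(HCl) = 0.01865 × 0.5847 = 0.01090 mol
Let x = n(Na2CO3), y = n(NaHCO3).
Titrant: 2x + 1y = 0.01090;  mass: 105.99x + 84.01y = 0.7010
Solving, x = 3.468 × 10^-3 mol, y = 3.969 × 10^-3 mol
mass of Na2CO3 = 3.468 × 10^-3 × 105.99 = 0.3675 g
% Na2CO3 = 0.3675 / 0.7010 × 100 = 52.43 %

52.43 %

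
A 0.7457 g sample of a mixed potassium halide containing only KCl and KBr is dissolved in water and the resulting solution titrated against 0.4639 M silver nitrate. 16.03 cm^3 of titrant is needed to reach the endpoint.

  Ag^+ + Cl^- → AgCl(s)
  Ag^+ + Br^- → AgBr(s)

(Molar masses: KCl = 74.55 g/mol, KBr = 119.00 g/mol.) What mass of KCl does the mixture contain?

0.2335 g

n(AgNO3) = 0.01603 × 0.4639 = 7.436 × 10^-3 mol
Let x = n(KCl), y = n(KBr).
Titrant: 1x + 1y = 7.436 × 10^-3;  mass: 74.55x + 119.00y = 0.7457
Solving, x = 3.132 × 10^-3 mol, y = 4.304 × 10^-3 mol
mass of KCl = 3.132 × 10^-3 × 74.55 = 0.2335 g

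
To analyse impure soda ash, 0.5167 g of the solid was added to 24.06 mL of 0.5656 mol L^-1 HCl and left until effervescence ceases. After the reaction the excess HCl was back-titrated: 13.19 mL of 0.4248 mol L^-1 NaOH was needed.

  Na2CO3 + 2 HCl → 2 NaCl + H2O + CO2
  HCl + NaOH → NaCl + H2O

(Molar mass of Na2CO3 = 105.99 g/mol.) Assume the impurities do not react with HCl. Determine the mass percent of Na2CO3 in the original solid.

n(HCl) added = 0.02406 × 0.5656 = 0.01361 mol
n(NaOH) used in back-titration = 0.01319 × 0.4248 = 5.603 × 10^-3 mol
n(HCl) left over = 5.603 × 10^-3 mol (1:1 ratio)
n(HCl) consumed by analyte = 0.01361 − 5.603 × 10^-3 = 8.005 × 10^-3 mol
From the 1:2 ratio, n(Na2CO3) = 1/2 × 8.005 × 10^-3 = 4.003 × 10^-3 mol
mass of Na2CO3 = 4.003 × 10^-3 × 105.99 = 0.4242 g
% Na2CO3 = 0.4242 / 0.5167 × 100 = 82.11 %

82.11 %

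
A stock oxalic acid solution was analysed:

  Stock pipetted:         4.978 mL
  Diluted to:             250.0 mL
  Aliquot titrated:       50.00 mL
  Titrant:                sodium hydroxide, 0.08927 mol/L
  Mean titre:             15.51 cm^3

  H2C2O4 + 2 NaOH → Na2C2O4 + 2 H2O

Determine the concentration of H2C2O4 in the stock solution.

0.6953 mol/L

n(NaOH) = 0.01551 × 0.08927 = 1.385 × 10^-3 mol
From the 1:2 ratio, n(H2C2O4) in the aliquot = 1/2 × 1.385 × 10^-3 = 6.923 × 10^-4 mol
[H2C2O4]_dilute = 6.923 × 10^-4 / 0.05000 = 0.01385 mol/L
Dilution factor = 250.0 / 4.978 = 50.22
[H2C2O4]_stock = 0.01385 × 50.22 = 0.6953 mol/L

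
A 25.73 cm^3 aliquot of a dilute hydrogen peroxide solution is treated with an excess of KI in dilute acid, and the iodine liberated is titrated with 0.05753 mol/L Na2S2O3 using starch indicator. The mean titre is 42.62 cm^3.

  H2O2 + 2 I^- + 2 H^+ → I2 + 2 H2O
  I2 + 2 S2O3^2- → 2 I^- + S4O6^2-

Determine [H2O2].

0.04765 mol/L

n(S2O3^2-) = 0.04262 × 0.05753 = 2.452 × 10^-3 mol
n(I2) = n(S2O3^2-)/2 = 1.226 × 10^-3 mol
n(H2O2) in the aliquot = 1.226 × 10^-3 mol (1:1 ratio)
[H2O2] = 1.226 × 10^-3 / 0.02573 = 0.04765 mol/L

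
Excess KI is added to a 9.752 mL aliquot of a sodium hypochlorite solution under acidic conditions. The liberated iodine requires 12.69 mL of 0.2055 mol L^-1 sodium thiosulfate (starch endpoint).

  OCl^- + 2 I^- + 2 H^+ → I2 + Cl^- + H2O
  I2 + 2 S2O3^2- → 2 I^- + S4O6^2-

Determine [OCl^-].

n(S2O3^2-) = 0.01269 × 0.2055 = 2.608 × 10^-3 mol
n(I2) = n(S2O3^2-)/2 = 1.304 × 10^-3 mol
n(OCl^-) in the aliquot = 1.304 × 10^-3 mol (1:1 ratio)
[OCl^-] = 1.304 × 10^-3 / 0.009752 = 0.1337 mol/L

0.1337 mol/L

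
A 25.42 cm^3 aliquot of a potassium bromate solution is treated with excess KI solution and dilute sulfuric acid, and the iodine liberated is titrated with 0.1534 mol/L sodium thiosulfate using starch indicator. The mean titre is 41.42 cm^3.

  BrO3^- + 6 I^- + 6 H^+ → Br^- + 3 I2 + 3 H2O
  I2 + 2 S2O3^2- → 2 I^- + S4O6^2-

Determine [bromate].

0.04166 mol/L

n(S2O3^2-) = 0.04142 × 0.1534 = 6.354 × 10^-3 mol
n(I2) = n(S2O3^2-)/2 = 3.177 × 10^-3 mol
From the 1:3 ratio, n(BrO3^-) in the aliquot = 1/3 × 3.177 × 10^-3 = 1.059 × 10^-3 mol
[BrO3^-] = 1.059 × 10^-3 / 0.02542 = 0.04166 mol/L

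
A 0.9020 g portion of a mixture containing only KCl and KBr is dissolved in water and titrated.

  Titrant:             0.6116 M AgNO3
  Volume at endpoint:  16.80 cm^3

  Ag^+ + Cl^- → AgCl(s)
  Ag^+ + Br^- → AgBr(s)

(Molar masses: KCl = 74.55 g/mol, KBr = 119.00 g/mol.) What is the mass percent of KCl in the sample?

59.63 %

n(AgNO3) = 0.01680 × 0.6116 = 0.01027 mol
Let x = n(KCl), y = n(KBr).
Titrant: 1x + 1y = 0.01027;  mass: 74.55x + 119.00y = 0.9020
Solving, x = 7.215 × 10^-3 mol, y = 3.060 × 10^-3 mol
mass of KCl = 7.215 × 10^-3 × 74.55 = 0.5379 g
% KCl = 0.5379 / 0.9020 × 100 = 59.63 %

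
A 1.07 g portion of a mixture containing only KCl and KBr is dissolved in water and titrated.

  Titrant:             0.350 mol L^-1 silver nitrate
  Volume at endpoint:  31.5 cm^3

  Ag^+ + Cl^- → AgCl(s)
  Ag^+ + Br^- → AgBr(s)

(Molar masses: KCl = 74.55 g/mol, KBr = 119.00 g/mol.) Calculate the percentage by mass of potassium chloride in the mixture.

37.9 %

n(AgNO3) = 0.0315 × 0.350 = 0.0110 mol
Let x = n(KCl), y = n(KBr).
Titrant: 1x + 1y = 0.0110;  mass: 74.55x + 119.00y = 1.07
Solving, x = 5.44 × 10^-3 mol, y = 5.58 × 10^-3 mol
mass of KCl = 5.44 × 10^-3 × 74.55 = 0.406 g
% KCl = 0.406 / 1.07 × 100 = 37.9 %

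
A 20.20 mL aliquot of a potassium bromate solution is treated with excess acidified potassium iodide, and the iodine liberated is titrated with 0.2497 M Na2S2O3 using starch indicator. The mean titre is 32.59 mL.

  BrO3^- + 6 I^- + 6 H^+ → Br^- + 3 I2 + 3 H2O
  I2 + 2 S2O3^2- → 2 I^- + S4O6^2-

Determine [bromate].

0.06714 M

n(S2O3^2-) = 0.03259 × 0.2497 = 8.138 × 10^-3 mol
n(I2) = n(S2O3^2-)/2 = 4.069 × 10^-3 mol
From the 1:3 ratio, n(BrO3^-) in the aliquot = 1/3 × 4.069 × 10^-3 = 1.356 × 10^-3 mol
[BrO3^-] = 1.356 × 10^-3 / 0.02020 = 0.06714 mol/L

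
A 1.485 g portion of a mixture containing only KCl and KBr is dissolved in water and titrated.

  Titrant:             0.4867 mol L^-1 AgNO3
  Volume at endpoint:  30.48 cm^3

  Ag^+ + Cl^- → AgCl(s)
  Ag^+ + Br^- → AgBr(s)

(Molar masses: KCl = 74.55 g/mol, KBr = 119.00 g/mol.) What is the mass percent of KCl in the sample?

31.66 %

n(AgNO3) = 0.03048 × 0.4867 = 0.01483 mol
Let x = n(KCl), y = n(KBr).
Titrant: 1x + 1y = 0.01483;  mass: 74.55x + 119.00y = 1.485
Solving, x = 6.306 × 10^-3 mol, y = 8.528 × 10^-3 mol
mass of KCl = 6.306 × 10^-3 × 74.55 = 0.4701 g
% KCl = 0.4701 / 1.485 × 100 = 31.66 %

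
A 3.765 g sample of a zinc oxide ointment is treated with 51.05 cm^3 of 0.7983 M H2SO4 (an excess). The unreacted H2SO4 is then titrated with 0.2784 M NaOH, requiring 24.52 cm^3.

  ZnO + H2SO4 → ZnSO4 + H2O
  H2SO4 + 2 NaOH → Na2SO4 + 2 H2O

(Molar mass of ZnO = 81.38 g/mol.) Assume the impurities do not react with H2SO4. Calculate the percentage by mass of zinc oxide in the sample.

n(H2SO4) added = 0.05105 × 0.7983 = 0.04075 mol
n(NaOH) used in back-titration = 0.02452 × 0.2784 = 6.826 × 10^-3 mol
From the 1:2 ratio, n(H2SO4) left over = 1/2 × 6.826 × 10^-3 = 3.413 × 10^-3 mol
n(H2SO4) consumed by analyte = 0.04075 − 3.413 × 10^-3 = 0.03734 mol
n(ZnO) = 0.03734 mol (1:1 ratio)
mass of ZnO = 0.03734 × 81.38 = 3.039 g
% ZnO = 3.039 / 3.765 × 100 = 80.71 %

80.71 %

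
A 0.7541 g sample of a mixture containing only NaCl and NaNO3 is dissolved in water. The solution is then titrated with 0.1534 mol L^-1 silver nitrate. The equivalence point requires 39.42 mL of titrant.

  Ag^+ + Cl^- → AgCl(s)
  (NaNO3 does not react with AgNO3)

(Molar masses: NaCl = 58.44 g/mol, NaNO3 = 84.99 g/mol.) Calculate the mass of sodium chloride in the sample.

0.3534 g

n(AgNO3) = 0.03942 × 0.1534 = 6.047 × 10^-3 mol
Let x = n(NaCl), y = n(NaNO3).
Titrant: 1x = 6.047 × 10^-3;  mass: 58.44x + 84.99y = 0.7541
Solving, x = 6.047 × 10^-3 mol, y = 4.715 × 10^-3 mol
mass of NaCl = 6.047 × 10^-3 × 58.44 = 0.3534 g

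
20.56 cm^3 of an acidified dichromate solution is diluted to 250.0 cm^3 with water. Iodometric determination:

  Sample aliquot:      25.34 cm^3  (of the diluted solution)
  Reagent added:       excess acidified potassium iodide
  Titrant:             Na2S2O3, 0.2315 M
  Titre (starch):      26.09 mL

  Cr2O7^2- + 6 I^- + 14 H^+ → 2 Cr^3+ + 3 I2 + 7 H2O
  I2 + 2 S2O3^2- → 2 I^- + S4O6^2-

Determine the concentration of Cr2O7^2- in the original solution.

0.4830 M

n(S2O3^2-) = 0.02609 × 0.2315 = 6.040 × 10^-3 mol
n(I2) = n(S2O3^2-)/2 = 3.020 × 10^-3 mol
From the 1:3 ratio, n(Cr2O7^2-) in the aliquot = 1/3 × 3.020 × 10^-3 = 1.007 × 10^-3 mol
[Cr2O7^2-]_dilute = 1.007 × 10^-3 / 0.02534 = 0.03973 mol/L
[Cr2O7^2-]_original = 0.03973 × 250.0/20.56 = 0.4830 mol/L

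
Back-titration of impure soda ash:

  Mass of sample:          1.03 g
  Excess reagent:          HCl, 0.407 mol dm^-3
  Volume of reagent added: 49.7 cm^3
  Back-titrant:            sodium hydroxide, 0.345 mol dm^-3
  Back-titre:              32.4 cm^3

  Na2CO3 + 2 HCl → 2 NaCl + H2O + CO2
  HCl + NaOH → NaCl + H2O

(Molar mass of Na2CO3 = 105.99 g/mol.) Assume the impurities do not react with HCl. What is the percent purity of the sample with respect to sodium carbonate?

n(HCl) added = 0.0497 × 0.407 = 0.0202 mol
n(NaOH) used in back-titration = 0.0324 × 0.345 = 0.0112 mol
n(HCl) left over = 0.0112 mol (1:1 ratio)
n(HCl) consumed by analyte = 0.0202 − 0.0112 = 9.05 × 10^-3 mol
From the 1:2 ratio, n(Na2CO3) = 1/2 × 9.05 × 10^-3 = 4.52 × 10^-3 mol
mass of Na2CO3 = 4.52 × 10^-3 × 105.99 = 0.480 g
% Na2CO3 = 0.480 / 1.03 × 100 = 46.6 %

46.6 %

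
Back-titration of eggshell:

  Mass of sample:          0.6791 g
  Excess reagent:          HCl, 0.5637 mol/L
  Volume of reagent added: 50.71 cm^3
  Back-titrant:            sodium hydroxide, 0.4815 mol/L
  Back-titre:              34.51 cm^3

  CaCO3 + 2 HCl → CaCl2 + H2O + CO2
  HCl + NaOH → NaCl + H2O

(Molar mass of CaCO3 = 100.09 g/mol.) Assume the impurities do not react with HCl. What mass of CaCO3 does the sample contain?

0.5990 g

n(HCl) added = 0.05071 × 0.5637 = 0.02859 mol
n(NaOH) used in back-titration = 0.03451 × 0.4815 = 0.01662 mol
n(HCl) left over = 0.01662 mol (1:1 ratio)
n(HCl) consumed by analyte = 0.02859 − 0.01662 = 0.01197 mol
From the 1:2 ratio, n(CaCO3) = 1/2 × 0.01197 = 5.984 × 10^-3 mol
mass of CaCO3 = 5.984 × 10^-3 × 100.09 = 0.5990 g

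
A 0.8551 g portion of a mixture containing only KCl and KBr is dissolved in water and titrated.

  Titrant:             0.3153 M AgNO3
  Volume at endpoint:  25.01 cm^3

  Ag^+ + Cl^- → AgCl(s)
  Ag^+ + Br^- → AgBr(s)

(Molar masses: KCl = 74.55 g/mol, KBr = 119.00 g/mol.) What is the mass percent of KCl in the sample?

n(AgNO3) = 0.02501 × 0.3153 = 7.886 × 10^-3 mol
Let x = n(KCl), y = n(KBr).
Titrant: 1x + 1y = 7.886 × 10^-3;  mass: 74.55x + 119.00y = 0.8551
Solving, x = 1.874 × 10^-3 mol, y = 6.012 × 10^-3 mol
mass of KCl = 1.874 × 10^-3 × 74.55 = 0.1397 g
% KCl = 0.1397 / 0.8551 × 100 = 16.34 %

16.34 %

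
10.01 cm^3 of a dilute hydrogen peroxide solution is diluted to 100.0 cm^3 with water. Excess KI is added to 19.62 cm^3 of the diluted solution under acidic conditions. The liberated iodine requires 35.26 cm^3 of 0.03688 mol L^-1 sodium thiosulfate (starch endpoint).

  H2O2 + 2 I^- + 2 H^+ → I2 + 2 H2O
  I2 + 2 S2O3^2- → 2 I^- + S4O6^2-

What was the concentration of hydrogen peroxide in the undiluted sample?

0.3311 mol/L

n(S2O3^2-) = 0.03526 × 0.03688 = 1.300 × 10^-3 mol
n(I2) = n(S2O3^2-)/2 = 6.502 × 10^-4 mol
n(H2O2) in the aliquot = 6.502 × 10^-4 mol (1:1 ratio)
[H2O2]_dilute = 6.502 × 10^-4 / 0.01962 = 0.03314 mol/L
[H2O2]_original = 0.03314 × 100.0/10.01 = 0.3311 mol/L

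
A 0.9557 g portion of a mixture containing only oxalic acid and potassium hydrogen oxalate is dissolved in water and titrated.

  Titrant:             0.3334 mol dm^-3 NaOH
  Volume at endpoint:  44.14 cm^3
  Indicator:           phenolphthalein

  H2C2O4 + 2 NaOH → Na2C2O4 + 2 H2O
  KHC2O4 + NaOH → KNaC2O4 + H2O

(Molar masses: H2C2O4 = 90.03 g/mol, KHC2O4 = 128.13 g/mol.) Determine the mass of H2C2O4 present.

0.5036 g

n(NaOH) = 0.04414 × 0.3334 = 0.01472 mol
Let x = n(H2C2O4), y = n(KHC2O4).
Titrant: 2x + 1y = 0.01472;  mass: 90.03x + 128.13y = 0.9557
Solving, x = 5.594 × 10^-3 mol, y = 3.528 × 10^-3 mol
mass of H2C2O4 = 5.594 × 10^-3 × 90.03 = 0.5036 g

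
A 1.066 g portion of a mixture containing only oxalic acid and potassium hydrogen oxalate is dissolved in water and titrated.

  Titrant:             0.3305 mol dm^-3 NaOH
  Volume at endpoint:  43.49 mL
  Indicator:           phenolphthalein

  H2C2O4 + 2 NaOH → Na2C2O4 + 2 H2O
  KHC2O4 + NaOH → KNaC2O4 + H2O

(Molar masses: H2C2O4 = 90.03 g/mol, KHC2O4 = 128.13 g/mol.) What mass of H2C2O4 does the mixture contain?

0.4201 g

n(NaOH) = 0.04349 × 0.3305 = 0.01437 mol
Let x = n(H2C2O4), y = n(KHC2O4).
Titrant: 2x + 1y = 0.01437;  mass: 90.03x + 128.13y = 1.066
Solving, x = 4.666 × 10^-3 mol, y = 5.041 × 10^-3 mol
mass of H2C2O4 = 4.666 × 10^-3 × 90.03 = 0.4201 g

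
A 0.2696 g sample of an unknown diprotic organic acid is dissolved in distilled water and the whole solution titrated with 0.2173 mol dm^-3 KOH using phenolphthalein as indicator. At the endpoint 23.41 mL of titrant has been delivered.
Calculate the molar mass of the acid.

106.0 g/mol

n(KOH) = 0.02341 L × 0.2173 mol/L = 5.087 × 10^-3 mol
From the 1:2 ratio, n(H2A) = 1/2 × 5.087 × 10^-3 = 2.543 × 10^-3 mol
M = m / n = 0.2696 g / 2.543 × 10^-3 mol = 106.0 g/mol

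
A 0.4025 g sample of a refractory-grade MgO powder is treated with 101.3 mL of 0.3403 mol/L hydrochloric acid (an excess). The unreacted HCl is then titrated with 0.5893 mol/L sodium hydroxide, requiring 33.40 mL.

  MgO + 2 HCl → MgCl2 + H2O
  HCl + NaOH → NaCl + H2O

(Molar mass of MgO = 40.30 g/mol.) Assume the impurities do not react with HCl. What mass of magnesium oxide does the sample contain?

0.2980 g

n(HCl) added = 0.1013 × 0.3403 = 0.03447 mol
n(NaOH) used in back-titration = 0.03340 × 0.5893 = 0.01968 mol
n(HCl) left over = 0.01968 mol (1:1 ratio)
n(HCl) consumed by analyte = 0.03447 − 0.01968 = 0.01479 mol
From the 1:2 ratio, n(MgO) = 1/2 × 0.01479 = 7.395 × 10^-3 mol
mass of MgO = 7.395 × 10^-3 × 40.30 = 0.2980 g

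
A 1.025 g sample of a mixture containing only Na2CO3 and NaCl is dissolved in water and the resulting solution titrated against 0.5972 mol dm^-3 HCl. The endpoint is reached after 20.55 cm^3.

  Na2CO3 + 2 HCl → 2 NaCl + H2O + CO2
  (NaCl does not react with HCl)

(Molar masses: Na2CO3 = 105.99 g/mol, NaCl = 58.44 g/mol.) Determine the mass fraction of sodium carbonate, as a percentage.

n(HCl) = 0.02055 × 0.5972 = 0.01227 mol
Let x = n(Na2CO3), y = n(NaCl).
Titrant: 2x = 0.01227;  mass: 105.99x + 58.44y = 1.025
Solving, x = 6.136 × 10^-3 mol, y = 6.410 × 10^-3 mol
mass of Na2CO3 = 6.136 × 10^-3 × 105.99 = 0.6504 g
% Na2CO3 = 0.6504 / 1.025 × 100 = 63.45 %

63.45 %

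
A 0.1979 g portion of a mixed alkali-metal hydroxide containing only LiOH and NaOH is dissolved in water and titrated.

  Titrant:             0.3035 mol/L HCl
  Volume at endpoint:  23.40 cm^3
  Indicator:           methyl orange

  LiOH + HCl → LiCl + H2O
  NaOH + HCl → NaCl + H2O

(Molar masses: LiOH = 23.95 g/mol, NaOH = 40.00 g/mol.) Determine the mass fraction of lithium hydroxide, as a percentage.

64.98 %

n(HCl) = 0.02340 × 0.3035 = 7.102 × 10^-3 mol
Let x = n(LiOH), y = n(NaOH).
Titrant: 1x + 1y = 7.102 × 10^-3;  mass: 23.95x + 40.00y = 0.1979
Solving, x = 5.369 × 10^-3 mol, y = 1.733 × 10^-3 mol
mass of LiOH = 5.369 × 10^-3 × 23.95 = 0.1286 g
% LiOH = 0.1286 / 0.1979 × 100 = 64.98 %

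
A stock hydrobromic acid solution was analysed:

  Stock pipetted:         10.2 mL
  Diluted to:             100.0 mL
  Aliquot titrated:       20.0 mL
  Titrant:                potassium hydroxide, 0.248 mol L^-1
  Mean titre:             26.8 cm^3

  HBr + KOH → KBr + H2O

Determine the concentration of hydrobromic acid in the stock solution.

3.26 mol/L

n(KOH) = 0.0268 × 0.248 = 6.65 × 10^-3 mol
n(HBr) in the aliquot = 6.65 × 10^-3 mol (1:1 ratio)
[HBr]_dilute = 6.65 × 10^-3 / 0.0200 = 0.332 mol/L
Dilution factor = 100.0 / 10.2 = 9.804
[HBr]_stock = 0.332 × 9.804 = 3.26 mol/L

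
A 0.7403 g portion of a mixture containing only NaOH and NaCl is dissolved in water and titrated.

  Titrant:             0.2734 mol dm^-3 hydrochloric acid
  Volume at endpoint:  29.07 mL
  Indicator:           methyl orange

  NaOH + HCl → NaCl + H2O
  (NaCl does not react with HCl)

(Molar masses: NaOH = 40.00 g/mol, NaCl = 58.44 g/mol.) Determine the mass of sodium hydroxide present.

0.3179 g

n(HCl) = 0.02907 × 0.2734 = 7.948 × 10^-3 mol
Let x = n(NaOH), y = n(NaCl).
Titrant: 1x = 7.948 × 10^-3;  mass: 40.00x + 58.44y = 0.7403
Solving, x = 7.948 × 10^-3 mol, y = 7.228 × 10^-3 mol
mass of NaOH = 7.948 × 10^-3 × 40.00 = 0.3179 g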